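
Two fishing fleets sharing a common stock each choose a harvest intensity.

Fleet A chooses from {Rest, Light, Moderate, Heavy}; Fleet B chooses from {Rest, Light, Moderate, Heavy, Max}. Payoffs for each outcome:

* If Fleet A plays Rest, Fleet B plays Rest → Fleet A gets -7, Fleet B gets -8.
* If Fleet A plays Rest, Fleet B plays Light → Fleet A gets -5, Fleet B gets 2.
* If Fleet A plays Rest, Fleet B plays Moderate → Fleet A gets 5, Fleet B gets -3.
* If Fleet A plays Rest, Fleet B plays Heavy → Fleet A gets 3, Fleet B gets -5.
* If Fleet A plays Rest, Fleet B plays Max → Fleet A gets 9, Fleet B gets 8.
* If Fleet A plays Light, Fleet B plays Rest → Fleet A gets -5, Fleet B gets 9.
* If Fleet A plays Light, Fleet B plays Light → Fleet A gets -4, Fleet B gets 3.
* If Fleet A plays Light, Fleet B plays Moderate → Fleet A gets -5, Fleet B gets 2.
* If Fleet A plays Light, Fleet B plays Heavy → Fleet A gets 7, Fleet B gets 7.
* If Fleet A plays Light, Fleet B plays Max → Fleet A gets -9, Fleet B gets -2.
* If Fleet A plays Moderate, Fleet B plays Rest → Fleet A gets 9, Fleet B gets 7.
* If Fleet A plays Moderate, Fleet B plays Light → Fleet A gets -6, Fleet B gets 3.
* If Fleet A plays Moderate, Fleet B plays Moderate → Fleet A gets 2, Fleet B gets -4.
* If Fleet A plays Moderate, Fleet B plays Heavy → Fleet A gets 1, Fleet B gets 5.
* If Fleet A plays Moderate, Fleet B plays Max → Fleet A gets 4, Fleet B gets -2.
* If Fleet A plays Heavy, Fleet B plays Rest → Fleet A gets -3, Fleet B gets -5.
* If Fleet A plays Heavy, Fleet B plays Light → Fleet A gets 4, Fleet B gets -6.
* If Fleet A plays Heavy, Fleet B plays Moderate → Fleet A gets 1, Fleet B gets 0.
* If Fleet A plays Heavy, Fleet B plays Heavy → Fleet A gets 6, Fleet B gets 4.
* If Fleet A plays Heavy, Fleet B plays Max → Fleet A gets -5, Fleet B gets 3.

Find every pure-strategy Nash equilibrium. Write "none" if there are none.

Fleet A against Rest: payoffs -7, -5, 9, -3 → best response Moderate.
Fleet A against Light: payoffs -5, -4, -6, 4 → best response Heavy.
Fleet A against Moderate: payoffs 5, -5, 2, 1 → best response Rest.
Fleet A against Heavy: payoffs 3, 7, 1, 6 → best response Light.
Fleet A against Max: payoffs 9, -9, 4, -5 → best response Rest.
Fleet B against Rest: payoffs -8, 2, -3, -5, 8 → best response Max.
Fleet B against Light: payoffs 9, 3, 2, 7, -2 → best response Rest.
Fleet B against Moderate: payoffs 7, 3, -4, 5, -2 → best response Rest.
Fleet B against Heavy: payoffs -5, -6, 0, 4, 3 → best response Heavy.
Mutual best responses: (Rest, Max); (Moderate, Rest).

(Rest, Max), (Moderate, Rest)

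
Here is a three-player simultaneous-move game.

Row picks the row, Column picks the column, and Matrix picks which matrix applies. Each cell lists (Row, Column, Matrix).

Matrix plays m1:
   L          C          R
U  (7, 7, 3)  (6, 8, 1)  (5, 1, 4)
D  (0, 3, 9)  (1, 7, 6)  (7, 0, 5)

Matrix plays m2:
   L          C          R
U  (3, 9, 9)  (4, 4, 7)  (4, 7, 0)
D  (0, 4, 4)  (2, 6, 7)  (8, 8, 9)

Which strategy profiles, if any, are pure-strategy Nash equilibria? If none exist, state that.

For each strategy profile, look for a profitable unilateral deviation.
(U, L, m1): Column can switch to C (7 → 8). Not NE.
(U, L, m2): Row gets 3, best alternative 0; Column gets 9, best alternative 7; Matrix gets 9, best alternative 3. No profitable deviation — NE.
(U, C, m1): Matrix can switch to m2 (1 → 7). Not NE.
(U, C, m2): Column can switch to L (4 → 9). Not NE.
(U, R, m1): Row can switch to D (5 → 7). Not NE.
(U, R, m2): Row can switch to D (4 → 8). Not NE.
(D, L, m1): Row can switch to U (0 → 7). Not NE.
(D, R, m2): Row gets 8, best alternative 4; Column gets 8, best alternative 6; Matrix gets 9, best alternative 5. No profitable deviation — NE.
(The remaining 4 profiles each have a profitable deviation by the same check.)

Pure-strategy Nash equilibria: (U, L, m2) and (D, R, m2)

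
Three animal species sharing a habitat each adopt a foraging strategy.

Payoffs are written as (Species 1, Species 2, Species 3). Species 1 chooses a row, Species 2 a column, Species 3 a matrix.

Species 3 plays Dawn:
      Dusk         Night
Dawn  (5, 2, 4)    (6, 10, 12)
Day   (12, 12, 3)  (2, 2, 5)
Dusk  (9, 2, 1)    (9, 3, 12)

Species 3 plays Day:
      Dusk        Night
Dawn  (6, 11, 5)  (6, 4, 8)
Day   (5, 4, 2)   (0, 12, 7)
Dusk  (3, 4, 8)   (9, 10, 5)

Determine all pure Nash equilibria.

(Dawn, Dusk, Day) and (Day, Dusk, Dawn) and (Dusk, Night, Dawn)

For each strategy profile, look for a profitable unilateral deviation.
(Dawn, Dusk, Dawn): Species 1 can switch to Day (5 → 12). Not NE.
(Dawn, Dusk, Day): Species 1 gets 6, best alternative 5; Species 2 gets 11, best alternative 4; Species 3 gets 5, best alternative 4. No profitable deviation — NE.
(Dawn, Night, Dawn): Species 1 can switch to Dusk (6 → 9). Not NE.
(Dawn, Night, Day): Species 1 can switch to Dusk (6 → 9). Not NE.
(Day, Dusk, Dawn): Species 1 gets 12, best alternative 9; Species 2 gets 12, best alternative 2; Species 3 gets 3, best alternative 2. No profitable deviation — NE.
(Day, Dusk, Day): Species 1 can switch to Dawn (5 → 6). Not NE.
(Day, Night, Dawn): Species 1 can switch to Dawn (2 → 6). Not NE.
(Day, Night, Day): Species 1 can switch to Dawn (0 → 6). Not NE.
(Dusk, Night, Dawn): Species 1 gets 9, best alternative 6; Species 2 gets 3, best alternative 2; Species 3 gets 12, best alternative 5. No profitable deviation — NE.
(The remaining 3 profiles each have a profitable deviation by the same check.)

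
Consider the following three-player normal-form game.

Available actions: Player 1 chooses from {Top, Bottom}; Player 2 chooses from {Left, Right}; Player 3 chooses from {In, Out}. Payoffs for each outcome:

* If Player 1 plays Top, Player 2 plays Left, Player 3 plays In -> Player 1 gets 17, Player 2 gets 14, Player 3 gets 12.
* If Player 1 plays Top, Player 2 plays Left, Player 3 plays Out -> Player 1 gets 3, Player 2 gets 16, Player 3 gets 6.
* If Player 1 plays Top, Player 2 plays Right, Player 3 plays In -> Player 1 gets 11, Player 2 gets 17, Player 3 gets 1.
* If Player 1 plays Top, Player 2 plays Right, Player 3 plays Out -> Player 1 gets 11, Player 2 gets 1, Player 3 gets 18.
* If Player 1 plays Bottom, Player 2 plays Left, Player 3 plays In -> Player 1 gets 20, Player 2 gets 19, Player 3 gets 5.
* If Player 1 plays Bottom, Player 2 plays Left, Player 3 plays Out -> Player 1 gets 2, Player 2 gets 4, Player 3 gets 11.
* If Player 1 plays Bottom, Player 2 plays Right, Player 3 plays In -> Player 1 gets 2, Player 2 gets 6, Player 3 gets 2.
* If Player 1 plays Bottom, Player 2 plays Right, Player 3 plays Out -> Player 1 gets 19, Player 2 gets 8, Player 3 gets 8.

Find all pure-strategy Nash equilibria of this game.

Pure NE: (Bottom, Right, Out)

For each player, find the best response to each opponent profile; mutual best responses are the pure NE.
Player 1 against (Left, In): payoffs 17, 20 → best response Bottom.
Player 1 against (Left, Out): payoffs 3, 2 → best response Top.
Player 1 against (Right, In): payoffs 11, 2 → best response Top.
Player 1 against (Right, Out): payoffs 11, 19 → best response Bottom.
Player 2 against (Top, In): payoffs 14, 17 → best response Right.
Player 2 against (Top, Out): payoffs 16, 1 → best response Left.
Player 2 against (Bottom, In): payoffs 19, 6 → best response Left.
Player 2 against (Bottom, Out): payoffs 4, 8 → best response Right.
Player 3 against (Top, Left): payoffs 12, 6 → best response In.
Player 3 against (Top, Right): payoffs 1, 18 → best response Out.
Player 3 against (Bottom, Left): payoffs 5, 11 → best response Out.
Player 3 against (Bottom, Right): payoffs 2, 8 → best response Out.
Mutual best responses: (Bottom, Right, Out).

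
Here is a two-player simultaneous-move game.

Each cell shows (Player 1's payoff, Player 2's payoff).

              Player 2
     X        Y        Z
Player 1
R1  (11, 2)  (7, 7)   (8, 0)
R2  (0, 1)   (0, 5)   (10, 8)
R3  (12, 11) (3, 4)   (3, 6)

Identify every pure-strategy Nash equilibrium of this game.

(R1, Y), (R2, Z), (R3, X)

Player 1 against X: payoffs 11, 0, 12 → best response R3.
Player 1 against Y: payoffs 7, 0, 3 → best response R1.
Player 1 against Z: payoffs 8, 10, 3 → best response R2.
Player 2 against R1: payoffs 2, 7, 0 → best response Y.
Player 2 against R2: payoffs 1, 5, 8 → best response Z.
Player 2 against R3: payoffs 11, 4, 6 → best response X.
Mutual best responses: (R1, Y); (R2, Z); (R3, X).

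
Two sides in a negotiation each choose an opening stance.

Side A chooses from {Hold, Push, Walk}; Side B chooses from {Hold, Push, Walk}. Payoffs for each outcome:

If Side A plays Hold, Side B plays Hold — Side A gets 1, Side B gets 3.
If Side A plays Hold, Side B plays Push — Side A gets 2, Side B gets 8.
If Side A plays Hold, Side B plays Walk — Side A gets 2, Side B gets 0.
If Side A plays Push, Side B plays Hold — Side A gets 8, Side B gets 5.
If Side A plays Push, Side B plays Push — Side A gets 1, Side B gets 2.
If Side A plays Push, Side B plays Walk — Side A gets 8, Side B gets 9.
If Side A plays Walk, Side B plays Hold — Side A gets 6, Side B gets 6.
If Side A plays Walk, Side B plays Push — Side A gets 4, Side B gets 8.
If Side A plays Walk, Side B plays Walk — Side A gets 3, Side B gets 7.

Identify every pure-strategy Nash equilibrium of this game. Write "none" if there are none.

(Hold, Hold): Side A can switch to Push (1 → 8). Not NE.
(Hold, Push): Side A can switch to Walk (2 → 4). Not NE.
(Hold, Walk): Side A can switch to Push (2 → 8). Not NE.
(Push, Hold): Side B can switch to Walk (5 → 9). Not NE.
(Push, Push): Side A can switch to Hold (1 → 2). Not NE.
(Push, Walk): Side A gets 8, best alternative 3; Side B gets 9, best alternative 5. No profitable deviation — NE.
(Walk, Hold): Side A can switch to Push (6 → 8). Not NE.
(Walk, Push): Side A gets 4, best alternative 2; Side B gets 8, best alternative 7. No profitable deviation — NE.
(Walk, Walk): Side A can switch to Push (3 → 8). Not NE.

(Push, Walk); (Walk, Push)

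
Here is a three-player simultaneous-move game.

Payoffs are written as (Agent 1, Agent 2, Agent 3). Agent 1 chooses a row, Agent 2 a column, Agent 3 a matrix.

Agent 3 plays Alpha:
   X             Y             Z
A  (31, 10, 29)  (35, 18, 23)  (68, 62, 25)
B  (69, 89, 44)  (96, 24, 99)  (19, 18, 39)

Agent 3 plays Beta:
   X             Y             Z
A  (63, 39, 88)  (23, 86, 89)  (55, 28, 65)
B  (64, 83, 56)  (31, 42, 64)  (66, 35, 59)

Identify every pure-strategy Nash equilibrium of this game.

Agent 1 against (X, Alpha): payoffs 31, 69 → best response B.
Agent 1 against (X, Beta): payoffs 63, 64 → best response B.
Agent 1 against (Y, Alpha): payoffs 35, 96 → best response B.
Agent 1 against (Y, Beta): payoffs 23, 31 → best response B.
Agent 1 against (Z, Alpha): payoffs 68, 19 → best response A.
Agent 1 against (Z, Beta): payoffs 55, 66 → best response B.
Agent 2 against (A, Alpha): payoffs 10, 18, 62 → best response Z.
Agent 2 against (A, Beta): payoffs 39, 86, 28 → best response Y.
Agent 2 against (B, Alpha): payoffs 89, 24, 18 → best response X.
Agent 2 against (B, Beta): payoffs 83, 42, 35 → best response X.
Agent 3 against (A, X): payoffs 29, 88 → best response Beta.
Agent 3 against (A, Y): payoffs 23, 89 → best response Beta.
Agent 3 against (A, Z): payoffs 25, 65 → best response Beta.
Agent 3 against (B, X): payoffs 44, 56 → best response Beta.
Agent 3 against (B, Y): payoffs 99, 64 → best response Alpha.
Agent 3 against (B, Z): payoffs 39, 59 → best response Beta.
Mutual best responses: (B, X, Beta).

Pure NE: (B, X, Beta)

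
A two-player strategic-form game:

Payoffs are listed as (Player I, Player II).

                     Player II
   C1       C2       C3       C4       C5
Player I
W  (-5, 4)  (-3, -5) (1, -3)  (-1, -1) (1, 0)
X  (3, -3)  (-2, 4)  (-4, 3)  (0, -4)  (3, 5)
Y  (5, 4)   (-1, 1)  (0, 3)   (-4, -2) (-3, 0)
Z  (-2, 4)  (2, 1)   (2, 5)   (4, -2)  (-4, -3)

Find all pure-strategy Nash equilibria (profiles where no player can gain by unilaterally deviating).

Player I against C1: payoffs -5, 3, 5, -2 → best response Y.
Player I against C2: payoffs -3, -2, -1, 2 → best response Z.
Player I against C3: payoffs 1, -4, 0, 2 → best response Z.
Player I against C4: payoffs -1, 0, -4, 4 → best response Z.
Player I against C5: payoffs 1, 3, -3, -4 → best response X.
Player II against W: payoffs 4, -5, -3, -1, 0 → best response C1.
Player II against X: payoffs -3, 4, 3, -4, 5 → best response C5.
Player II against Y: payoffs 4, 1, 3, -2, 0 → best response C1.
Player II against Z: payoffs 4, 1, 5, -2, -3 → best response C3.
Mutual best responses: (X, C5); (Y, C1); (Z, C3).

(X, C5) and (Y, C1) and (Z, C3)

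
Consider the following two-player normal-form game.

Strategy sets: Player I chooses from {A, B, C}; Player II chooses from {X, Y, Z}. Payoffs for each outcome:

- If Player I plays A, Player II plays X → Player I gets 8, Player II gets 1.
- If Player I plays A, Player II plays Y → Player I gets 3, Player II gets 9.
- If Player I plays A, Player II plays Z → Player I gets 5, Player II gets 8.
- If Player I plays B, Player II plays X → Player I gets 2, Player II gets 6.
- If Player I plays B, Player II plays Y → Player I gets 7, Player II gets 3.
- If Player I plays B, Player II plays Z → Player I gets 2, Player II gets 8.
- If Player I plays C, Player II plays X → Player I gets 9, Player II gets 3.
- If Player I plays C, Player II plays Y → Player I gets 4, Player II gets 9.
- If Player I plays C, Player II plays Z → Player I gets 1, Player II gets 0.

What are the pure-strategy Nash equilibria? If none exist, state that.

There is no pure-strategy Nash equilibrium.

Player I against X: payoffs 8, 2, 9 → best response C.
Player I against Y: payoffs 3, 7, 4 → best response B.
Player I against Z: payoffs 5, 2, 1 → best response A.
Player II against A: payoffs 1, 9, 8 → best response Y.
Player II against B: payoffs 6, 3, 8 → best response Z.
Player II against C: payoffs 3, 9, 0 → best response Y.
No profile is a mutual best response for all players.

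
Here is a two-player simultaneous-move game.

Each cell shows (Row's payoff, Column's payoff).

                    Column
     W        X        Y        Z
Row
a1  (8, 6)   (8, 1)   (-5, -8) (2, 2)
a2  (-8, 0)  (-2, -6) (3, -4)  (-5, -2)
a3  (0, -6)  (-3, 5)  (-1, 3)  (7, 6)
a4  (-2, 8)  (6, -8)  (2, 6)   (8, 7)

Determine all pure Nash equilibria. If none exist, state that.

Row against W: payoffs 8, -8, 0, -2 → best response a1.
Row against X: payoffs 8, -2, -3, 6 → best response a1.
Row against Y: payoffs -5, 3, -1, 2 → best response a2.
Row against Z: payoffs 2, -5, 7, 8 → best response a4.
Column against a1: payoffs 6, 1, -8, 2 → best response W.
Column against a2: payoffs 0, -6, -4, -2 → best response W.
Column against a3: payoffs -6, 5, 3, 6 → best response Z.
Column against a4: payoffs 8, -8, 6, 7 → best response W.
Mutual best responses: (a1, W).

Pure NE: (a1, W)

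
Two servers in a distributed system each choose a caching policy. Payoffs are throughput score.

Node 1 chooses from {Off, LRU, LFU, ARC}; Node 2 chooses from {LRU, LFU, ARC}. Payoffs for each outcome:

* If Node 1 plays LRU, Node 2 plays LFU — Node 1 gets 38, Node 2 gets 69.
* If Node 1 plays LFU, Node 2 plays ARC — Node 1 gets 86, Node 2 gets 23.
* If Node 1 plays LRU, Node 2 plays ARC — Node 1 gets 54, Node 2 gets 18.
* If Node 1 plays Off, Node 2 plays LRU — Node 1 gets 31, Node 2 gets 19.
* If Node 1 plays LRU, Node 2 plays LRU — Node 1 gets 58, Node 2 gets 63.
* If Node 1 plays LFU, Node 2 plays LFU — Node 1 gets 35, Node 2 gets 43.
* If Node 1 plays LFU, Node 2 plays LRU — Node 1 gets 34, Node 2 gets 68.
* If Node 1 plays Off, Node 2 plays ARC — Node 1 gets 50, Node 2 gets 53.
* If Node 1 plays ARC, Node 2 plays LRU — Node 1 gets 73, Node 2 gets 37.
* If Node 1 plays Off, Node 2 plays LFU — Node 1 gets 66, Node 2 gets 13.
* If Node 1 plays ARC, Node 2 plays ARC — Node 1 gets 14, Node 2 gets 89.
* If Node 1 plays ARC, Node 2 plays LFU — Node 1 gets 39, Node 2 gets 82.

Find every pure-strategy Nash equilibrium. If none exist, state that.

No pure-strategy Nash equilibrium.

(Off, LRU): Node 1 can switch to LRU (31 → 58). Not NE.
(Off, LFU): Node 2 can switch to LRU (13 → 19). Not NE.
(Off, ARC): Node 1 can switch to LRU (50 → 54). Not NE.
(LRU, LRU): Node 1 can switch to ARC (58 → 73). Not NE.
(LRU, LFU): Node 1 can switch to Off (38 → 66). Not NE.
(LRU, ARC): Node 1 can switch to LFU (54 → 86). Not NE.
(LFU, LRU): Node 1 can switch to LRU (34 → 58). Not NE.
(LFU, LFU): Node 1 can switch to Off (35 → 66). Not NE.
(The remaining 4 profiles each have a profitable deviation by the same check.)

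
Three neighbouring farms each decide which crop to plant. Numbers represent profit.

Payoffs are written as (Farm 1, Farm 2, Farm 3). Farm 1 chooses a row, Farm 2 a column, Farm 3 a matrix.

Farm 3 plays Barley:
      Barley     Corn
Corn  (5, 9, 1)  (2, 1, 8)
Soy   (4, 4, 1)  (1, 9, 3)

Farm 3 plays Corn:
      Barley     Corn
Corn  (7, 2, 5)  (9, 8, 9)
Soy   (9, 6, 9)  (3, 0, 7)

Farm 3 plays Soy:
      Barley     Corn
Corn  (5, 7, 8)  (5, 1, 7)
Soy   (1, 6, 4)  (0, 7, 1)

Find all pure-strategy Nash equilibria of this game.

(Corn, Barley, Soy), (Corn, Corn, Corn), (Soy, Barley, Corn)

For each strategy profile, look for a profitable unilateral deviation.
(Corn, Barley, Barley): Farm 3 can switch to Corn (1 → 5). Not NE.
(Corn, Barley, Corn): Farm 1 can switch to Soy (7 → 9). Not NE.
(Corn, Barley, Soy): Farm 1 gets 5, best alternative 1; Farm 2 gets 7, best alternative 1; Farm 3 gets 8, best alternative 5. No profitable deviation — NE.
(Corn, Corn, Barley): Farm 2 can switch to Barley (1 → 9). Not NE.
(Corn, Corn, Corn): Farm 1 gets 9, best alternative 3; Farm 2 gets 8, best alternative 2; Farm 3 gets 9, best alternative 8. No profitable deviation — NE.
(Corn, Corn, Soy): Farm 2 can switch to Barley (1 → 7). Not NE.
(Soy, Barley, Barley): Farm 1 can switch to Corn (4 → 5). Not NE.
(Soy, Barley, Corn): Farm 1 gets 9, best alternative 7; Farm 2 gets 6, best alternative 0; Farm 3 gets 9, best alternative 4. No profitable deviation — NE.
(Soy, Barley, Soy): Farm 1 can switch to Corn (1 → 5). Not NE.
(Soy, Corn, Barley): Farm 1 can switch to Corn (1 → 2). Not NE.
(Soy, Corn, Corn): Farm 1 can switch to Corn (3 → 9). Not NE.
(The remaining 1 profile has a profitable deviation by the same check.)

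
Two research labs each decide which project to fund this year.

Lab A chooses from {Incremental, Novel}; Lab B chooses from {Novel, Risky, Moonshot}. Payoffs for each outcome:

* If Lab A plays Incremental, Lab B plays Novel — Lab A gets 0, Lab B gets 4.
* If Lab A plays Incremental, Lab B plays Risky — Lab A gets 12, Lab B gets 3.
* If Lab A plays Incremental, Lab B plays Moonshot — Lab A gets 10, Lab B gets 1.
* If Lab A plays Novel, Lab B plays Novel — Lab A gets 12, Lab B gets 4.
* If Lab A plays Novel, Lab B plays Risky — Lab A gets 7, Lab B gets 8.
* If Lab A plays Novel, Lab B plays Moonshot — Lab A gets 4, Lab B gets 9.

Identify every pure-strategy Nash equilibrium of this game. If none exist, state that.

Check each profile: it is a Nash equilibrium iff no player can strictly gain by switching unilaterally.
(Incremental, Novel): Lab A can switch to Novel (0 → 12). Not NE.
(Incremental, Risky): Lab B can switch to Novel (3 → 4). Not NE.
(Incremental, Moonshot): Lab B can switch to Novel (1 → 4). Not NE.
(Novel, Novel): Lab B can switch to Risky (4 → 8). Not NE.
(Novel, Risky): Lab A can switch to Incremental (7 → 12). Not NE.
(Novel, Moonshot): Lab A can switch to Incremental (4 → 10). Not NE.

none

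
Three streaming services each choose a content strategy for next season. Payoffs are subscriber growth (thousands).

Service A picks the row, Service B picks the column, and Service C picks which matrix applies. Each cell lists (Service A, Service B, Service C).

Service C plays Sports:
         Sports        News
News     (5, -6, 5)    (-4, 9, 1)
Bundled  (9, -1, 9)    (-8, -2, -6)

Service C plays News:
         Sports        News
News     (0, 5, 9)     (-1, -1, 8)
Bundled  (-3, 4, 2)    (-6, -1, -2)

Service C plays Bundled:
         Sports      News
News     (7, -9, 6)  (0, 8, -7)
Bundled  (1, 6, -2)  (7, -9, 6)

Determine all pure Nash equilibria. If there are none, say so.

The pure Nash equilibria are (News, Sports, News), (Bundled, Sports, Sports).

For each player, find the best response to each opponent profile; mutual best responses are the pure NE.
Service A against (Sports, Sports): payoffs 5, 9 → best response Bundled.
Service A against (Sports, News): payoffs 0, -3 → best response News.
Service A against (Sports, Bundled): payoffs 7, 1 → best response News.
Service A against (News, Sports): payoffs -4, -8 → best response News.
Service A against (News, News): payoffs -1, -6 → best response News.
Service A against (News, Bundled): payoffs 0, 7 → best response Bundled.
Service B against (News, Sports): payoffs -6, 9 → best response News.
Service B against (News, News): payoffs 5, -1 → best response Sports.
Service B against (News, Bundled): payoffs -9, 8 → best response News.
Service B against (Bundled, Sports): payoffs -1, -2 → best response Sports.
Service B against (Bundled, News): payoffs 4, -1 → best response Sports.
Service B against (Bundled, Bundled): payoffs 6, -9 → best response Sports.
Service C against (News, Sports): payoffs 5, 9, 6 → best response News.
Service C against (News, News): payoffs 1, 8, -7 → best response News.
Service C against (Bundled, Sports): payoffs 9, 2, -2 → best response Sports.
Service C against (Bundled, News): payoffs -6, -2, 6 → best response Bundled.
Mutual best responses: (News, Sports, News); (Bundled, Sports, Sports).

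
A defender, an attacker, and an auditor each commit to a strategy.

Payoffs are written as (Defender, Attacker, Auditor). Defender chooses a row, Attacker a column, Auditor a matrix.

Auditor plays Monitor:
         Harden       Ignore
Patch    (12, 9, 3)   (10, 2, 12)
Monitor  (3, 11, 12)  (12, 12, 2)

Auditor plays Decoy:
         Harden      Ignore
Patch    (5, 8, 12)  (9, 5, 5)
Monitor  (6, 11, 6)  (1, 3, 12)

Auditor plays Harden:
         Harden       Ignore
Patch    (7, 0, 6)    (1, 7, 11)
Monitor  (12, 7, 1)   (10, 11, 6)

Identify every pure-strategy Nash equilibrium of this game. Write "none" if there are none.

none

Check each profile: it is a Nash equilibrium iff no player can strictly gain by switching unilaterally.
(Patch, Harden, Monitor): Auditor can switch to Decoy (3 → 12). Not NE.
(Patch, Harden, Decoy): Defender can switch to Monitor (5 → 6). Not NE.
(Patch, Harden, Harden): Defender can switch to Monitor (7 → 12). Not NE.
(Patch, Ignore, Monitor): Defender can switch to Monitor (10 → 12). Not NE.
(Patch, Ignore, Decoy): Attacker can switch to Harden (5 → 8). Not NE.
(Patch, Ignore, Harden): Defender can switch to Monitor (1 → 10). Not NE.
(Monitor, Harden, Monitor): Defender can switch to Patch (3 → 12). Not NE.
(Monitor, Harden, Decoy): Auditor can switch to Monitor (6 → 12). Not NE.
(The remaining 4 profiles each have a profitable deviation by the same check.)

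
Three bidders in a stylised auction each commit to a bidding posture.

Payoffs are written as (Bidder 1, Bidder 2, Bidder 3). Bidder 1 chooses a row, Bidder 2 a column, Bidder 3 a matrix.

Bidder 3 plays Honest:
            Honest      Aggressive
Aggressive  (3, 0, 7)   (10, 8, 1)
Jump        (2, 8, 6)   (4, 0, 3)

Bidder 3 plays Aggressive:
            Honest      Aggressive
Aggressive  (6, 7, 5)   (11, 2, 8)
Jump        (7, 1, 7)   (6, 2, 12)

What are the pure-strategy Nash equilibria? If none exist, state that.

This game has no pure Nash equilibrium.

(Aggressive, Honest, Honest): Bidder 2 can switch to Aggressive (0 → 8). Not NE.
(Aggressive, Honest, Aggressive): Bidder 1 can switch to Jump (6 → 7). Not NE.
(Aggressive, Aggressive, Honest): Bidder 3 can switch to Aggressive (1 → 8). Not NE.
(Aggressive, Aggressive, Aggressive): Bidder 2 can switch to Honest (2 → 7). Not NE.
(Jump, Honest, Honest): Bidder 1 can switch to Aggressive (2 → 3). Not NE.
(Jump, Honest, Aggressive): Bidder 2 can switch to Aggressive (1 → 2). Not NE.
(Jump, Aggressive, Honest): Bidder 1 can switch to Aggressive (4 → 10). Not NE.
(Jump, Aggressive, Aggressive): Bidder 1 can switch to Aggressive (6 → 11). Not NE.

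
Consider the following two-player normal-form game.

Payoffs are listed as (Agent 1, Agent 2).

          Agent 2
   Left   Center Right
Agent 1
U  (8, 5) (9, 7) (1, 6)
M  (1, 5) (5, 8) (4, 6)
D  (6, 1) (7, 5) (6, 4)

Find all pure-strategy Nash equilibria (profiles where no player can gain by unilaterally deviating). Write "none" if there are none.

The unique pure-strategy Nash equilibrium is (U, Center).

Check each profile: it is a Nash equilibrium iff no player can strictly gain by switching unilaterally.
(U, Left): Agent 2 can switch to Center (5 → 7). Not NE.
(U, Center): Agent 1 gets 9, best alternative 7; Agent 2 gets 7, best alternative 6. No profitable deviation — NE.
(U, Right): Agent 1 can switch to M (1 → 4). Not NE.
(M, Left): Agent 1 can switch to U (1 → 8). Not NE.
(M, Center): Agent 1 can switch to U (5 → 9). Not NE.
(M, Right): Agent 1 can switch to D (4 → 6). Not NE.
(D, Left): Agent 1 can switch to U (6 → 8). Not NE.
(The remaining 2 profiles each have a profitable deviation by the same check.)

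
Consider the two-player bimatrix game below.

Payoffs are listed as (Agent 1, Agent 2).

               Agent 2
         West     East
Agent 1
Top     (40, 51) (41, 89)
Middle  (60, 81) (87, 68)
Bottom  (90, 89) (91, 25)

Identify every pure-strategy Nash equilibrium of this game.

(Bottom, West)

Agent 1 against West: payoffs 40, 60, 90 → best response Bottom.
Agent 1 against East: payoffs 41, 87, 91 → best response Bottom.
Agent 2 against Top: payoffs 51, 89 → best response East.
Agent 2 against Middle: payoffs 81, 68 → best response West.
Agent 2 against Bottom: payoffs 89, 25 → best response West.
Mutual best responses: (Bottom, West).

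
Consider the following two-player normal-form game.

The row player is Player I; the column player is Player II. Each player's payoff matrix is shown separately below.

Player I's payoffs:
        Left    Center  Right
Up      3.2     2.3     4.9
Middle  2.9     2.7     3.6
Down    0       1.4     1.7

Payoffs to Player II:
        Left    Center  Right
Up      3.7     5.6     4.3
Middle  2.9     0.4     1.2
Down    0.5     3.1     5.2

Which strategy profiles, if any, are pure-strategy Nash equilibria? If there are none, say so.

none

Player I against Left: payoffs 3.2, 2.9, 0 → best response Up.
Player I against Center: payoffs 2.3, 2.7, 1.4 → best response Middle.
Player I against Right: payoffs 4.9, 3.6, 1.7 → best response Up.
Player II against Up: payoffs 3.7, 5.6, 4.3 → best response Center.
Player II against Middle: payoffs 2.9, 0.4, 1.2 → best response Left.
Player II against Down: payoffs 0.5, 3.1, 5.2 → best response Right.
No profile is a mutual best response for all players.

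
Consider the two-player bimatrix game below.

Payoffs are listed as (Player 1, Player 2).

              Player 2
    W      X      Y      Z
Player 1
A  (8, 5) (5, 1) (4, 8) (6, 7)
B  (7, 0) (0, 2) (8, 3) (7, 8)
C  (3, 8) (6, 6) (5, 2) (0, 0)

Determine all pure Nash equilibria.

(A, W): Player 2 can switch to Y (5 → 8). Not NE.
(A, X): Player 1 can switch to C (5 → 6). Not NE.
(A, Y): Player 1 can switch to B (4 → 8). Not NE.
(A, Z): Player 1 can switch to B (6 → 7). Not NE.
(B, W): Player 1 can switch to A (7 → 8). Not NE.
(B, X): Player 1 can switch to A (0 → 5). Not NE.
(B, Y): Player 2 can switch to Z (3 → 8). Not NE.
(B, Z): Player 1 gets 7, best alternative 6; Player 2 gets 8, best alternative 3. No profitable deviation — NE.
(C, W): Player 1 can switch to A (3 → 8). Not NE.
(The remaining 3 profiles each have a profitable deviation by the same check.)

The unique pure-strategy Nash equilibrium is (B, Z).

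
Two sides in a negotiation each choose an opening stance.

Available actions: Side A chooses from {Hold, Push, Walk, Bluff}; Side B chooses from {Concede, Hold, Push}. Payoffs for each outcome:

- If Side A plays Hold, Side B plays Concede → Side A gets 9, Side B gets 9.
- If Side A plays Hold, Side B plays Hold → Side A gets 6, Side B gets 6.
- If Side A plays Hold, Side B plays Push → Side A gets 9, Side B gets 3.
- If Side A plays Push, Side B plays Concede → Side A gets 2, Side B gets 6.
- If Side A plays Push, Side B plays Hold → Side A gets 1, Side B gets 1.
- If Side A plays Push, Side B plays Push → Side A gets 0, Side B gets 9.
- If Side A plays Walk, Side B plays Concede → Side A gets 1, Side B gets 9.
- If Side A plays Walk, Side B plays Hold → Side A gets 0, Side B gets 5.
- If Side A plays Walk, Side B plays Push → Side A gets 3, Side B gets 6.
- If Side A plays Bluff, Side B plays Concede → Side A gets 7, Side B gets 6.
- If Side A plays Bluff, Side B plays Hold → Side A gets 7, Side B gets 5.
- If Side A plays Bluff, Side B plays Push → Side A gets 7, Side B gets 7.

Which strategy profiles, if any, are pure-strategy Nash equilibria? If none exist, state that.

Pure NE: (Hold, Concede)

Side A against Concede: payoffs 9, 2, 1, 7 → best response Hold.
Side A against Hold: payoffs 6, 1, 0, 7 → best response Bluff.
Side A against Push: payoffs 9, 0, 3, 7 → best response Hold.
Side B against Hold: payoffs 9, 6, 3 → best response Concede.
Side B against Push: payoffs 6, 1, 9 → best response Push.
Side B against Walk: payoffs 9, 5, 6 → best response Concede.
Side B against Bluff: payoffs 6, 5, 7 → best response Push.
Mutual best responses: (Hold, Concede).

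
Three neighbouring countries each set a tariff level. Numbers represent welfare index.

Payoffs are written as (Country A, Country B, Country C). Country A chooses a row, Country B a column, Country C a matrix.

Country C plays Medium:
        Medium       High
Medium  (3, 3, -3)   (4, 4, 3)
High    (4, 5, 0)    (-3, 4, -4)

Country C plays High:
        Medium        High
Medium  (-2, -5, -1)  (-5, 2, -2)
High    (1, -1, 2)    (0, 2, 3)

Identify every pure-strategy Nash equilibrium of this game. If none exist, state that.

Pure-strategy Nash equilibria: (Medium, High, Medium) and (High, High, High)

(Medium, Medium, Medium): Country A can switch to High (3 → 4). Not NE.
(Medium, Medium, High): Country A can switch to High (-2 → 1). Not NE.
(Medium, High, Medium): Country A gets 4, best alternative -3; Country B gets 4, best alternative 3; Country C gets 3, best alternative -2. No profitable deviation — NE.
(Medium, High, High): Country A can switch to High (-5 → 0). Not NE.
(High, Medium, Medium): Country C can switch to High (0 → 2). Not NE.
(High, Medium, High): Country B can switch to High (-1 → 2). Not NE.
(High, High, Medium): Country A can switch to Medium (-3 → 4). Not NE.
(High, High, High): Country A gets 0, best alternative -5; Country B gets 2, best alternative -1; Country C gets 3, best alternative -4. No profitable deviation — NE.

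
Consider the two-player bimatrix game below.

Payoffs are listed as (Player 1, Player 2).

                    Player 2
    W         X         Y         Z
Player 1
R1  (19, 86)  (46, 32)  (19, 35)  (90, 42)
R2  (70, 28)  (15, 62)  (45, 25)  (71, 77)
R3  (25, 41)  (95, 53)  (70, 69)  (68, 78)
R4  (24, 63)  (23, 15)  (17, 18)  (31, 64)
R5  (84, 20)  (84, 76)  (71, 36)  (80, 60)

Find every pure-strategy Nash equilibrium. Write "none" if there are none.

Player 1 against W: payoffs 19, 70, 25, 24, 84 → best response R5.
Player 1 against X: payoffs 46, 15, 95, 23, 84 → best response R3.
Player 1 against Y: payoffs 19, 45, 70, 17, 71 → best response R5.
Player 1 against Z: payoffs 90, 71, 68, 31, 80 → best response R1.
Player 2 against R1: payoffs 86, 32, 35, 42 → best response W.
Player 2 against R2: payoffs 28, 62, 25, 77 → best response Z.
Player 2 against R3: payoffs 41, 53, 69, 78 → best response Z.
Player 2 against R4: payoffs 63, 15, 18, 64 → best response Z.
Player 2 against R5: payoffs 20, 76, 36, 60 → best response X.
No profile is a mutual best response for all players.

none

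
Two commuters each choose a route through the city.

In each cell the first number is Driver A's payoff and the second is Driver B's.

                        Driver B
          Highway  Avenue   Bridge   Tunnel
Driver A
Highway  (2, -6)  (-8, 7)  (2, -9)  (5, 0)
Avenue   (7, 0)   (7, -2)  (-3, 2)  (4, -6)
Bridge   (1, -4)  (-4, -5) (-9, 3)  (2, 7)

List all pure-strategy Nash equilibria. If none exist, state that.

Driver A against Highway: payoffs 2, 7, 1 → best response Avenue.
Driver A against Avenue: payoffs -8, 7, -4 → best response Avenue.
Driver A against Bridge: payoffs 2, -3, -9 → best response Highway.
Driver A against Tunnel: payoffs 5, 4, 2 → best response Highway.
Driver B against Highway: payoffs -6, 7, -9, 0 → best response Avenue.
Driver B against Avenue: payoffs 0, -2, 2, -6 → best response Bridge.
Driver B against Bridge: payoffs -4, -5, 3, 7 → best response Tunnel.
No profile is a mutual best response for all players.

none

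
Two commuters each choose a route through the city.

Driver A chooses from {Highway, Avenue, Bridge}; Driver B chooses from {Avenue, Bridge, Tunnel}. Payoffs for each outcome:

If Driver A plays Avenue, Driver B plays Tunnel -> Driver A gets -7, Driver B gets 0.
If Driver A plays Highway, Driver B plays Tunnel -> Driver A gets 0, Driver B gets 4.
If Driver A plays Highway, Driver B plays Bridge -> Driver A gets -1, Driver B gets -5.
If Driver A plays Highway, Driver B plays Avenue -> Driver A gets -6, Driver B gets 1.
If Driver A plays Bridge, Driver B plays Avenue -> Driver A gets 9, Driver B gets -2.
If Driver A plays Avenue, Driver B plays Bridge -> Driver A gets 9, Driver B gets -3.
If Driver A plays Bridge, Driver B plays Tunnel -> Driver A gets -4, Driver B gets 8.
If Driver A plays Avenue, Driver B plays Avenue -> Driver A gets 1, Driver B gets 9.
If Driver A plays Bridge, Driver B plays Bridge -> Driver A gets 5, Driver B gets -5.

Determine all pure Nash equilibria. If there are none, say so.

Pure NE: (Highway, Tunnel)

Driver A against Avenue: payoffs -6, 1, 9 → best response Bridge.
Driver A against Bridge: payoffs -1, 9, 5 → best response Avenue.
Driver A against Tunnel: payoffs 0, -7, -4 → best response Highway.
Driver B against Highway: payoffs 1, -5, 4 → best response Tunnel.
Driver B against Avenue: payoffs 9, -3, 0 → best response Avenue.
Driver B against Bridge: payoffs -2, -5, 8 → best response Tunnel.
Mutual best responses: (Highway, Tunnel).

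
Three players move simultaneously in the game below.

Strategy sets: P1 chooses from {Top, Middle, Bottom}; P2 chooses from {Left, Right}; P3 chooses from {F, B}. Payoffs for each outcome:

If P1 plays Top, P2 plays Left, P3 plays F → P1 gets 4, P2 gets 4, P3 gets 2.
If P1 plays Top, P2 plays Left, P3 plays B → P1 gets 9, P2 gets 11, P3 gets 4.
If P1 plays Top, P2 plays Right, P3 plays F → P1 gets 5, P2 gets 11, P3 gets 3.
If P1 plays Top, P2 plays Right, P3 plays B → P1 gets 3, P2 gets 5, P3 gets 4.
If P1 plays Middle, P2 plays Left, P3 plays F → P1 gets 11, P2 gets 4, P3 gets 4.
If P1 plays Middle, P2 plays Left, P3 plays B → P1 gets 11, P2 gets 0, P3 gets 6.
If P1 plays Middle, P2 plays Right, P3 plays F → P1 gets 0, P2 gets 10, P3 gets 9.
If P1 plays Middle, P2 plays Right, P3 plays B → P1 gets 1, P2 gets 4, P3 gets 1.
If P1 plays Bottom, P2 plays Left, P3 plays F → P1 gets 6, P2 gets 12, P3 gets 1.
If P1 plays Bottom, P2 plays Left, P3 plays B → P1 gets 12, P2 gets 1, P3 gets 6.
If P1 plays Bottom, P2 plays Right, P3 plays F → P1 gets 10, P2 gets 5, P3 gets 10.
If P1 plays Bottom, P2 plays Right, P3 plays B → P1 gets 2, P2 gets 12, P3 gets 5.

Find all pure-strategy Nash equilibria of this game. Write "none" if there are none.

(Top, Left, F): P1 can switch to Middle (4 → 11). Not NE.
(Top, Left, B): P1 can switch to Middle (9 → 11). Not NE.
(Top, Right, F): P1 can switch to Bottom (5 → 10). Not NE.
(Top, Right, B): P2 can switch to Left (5 → 11). Not NE.
(Middle, Left, F): P2 can switch to Right (4 → 10). Not NE.
(Middle, Left, B): P1 can switch to Bottom (11 → 12). Not NE.
(The remaining 6 profiles each have a profitable deviation by the same check.)

No pure-strategy Nash equilibrium.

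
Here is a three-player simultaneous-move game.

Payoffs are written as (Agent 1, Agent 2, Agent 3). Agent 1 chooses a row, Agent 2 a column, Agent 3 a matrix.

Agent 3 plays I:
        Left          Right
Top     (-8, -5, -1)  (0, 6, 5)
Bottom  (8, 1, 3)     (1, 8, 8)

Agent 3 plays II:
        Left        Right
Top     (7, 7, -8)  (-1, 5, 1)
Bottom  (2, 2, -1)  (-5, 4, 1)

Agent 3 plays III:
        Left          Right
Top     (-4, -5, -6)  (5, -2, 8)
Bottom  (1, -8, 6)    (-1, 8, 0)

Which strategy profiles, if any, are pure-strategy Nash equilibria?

(Top, Right, III), (Bottom, Right, I)

Agent 1 against (Left, I): payoffs -8, 8 → best response Bottom.
Agent 1 against (Left, II): payoffs 7, 2 → best response Top.
Agent 1 against (Left, III): payoffs -4, 1 → best response Bottom.
Agent 1 against (Right, I): payoffs 0, 1 → best response Bottom.
Agent 1 against (Right, II): payoffs -1, -5 → best response Top.
Agent 1 against (Right, III): payoffs 5, -1 → best response Top.
Agent 2 against (Top, I): payoffs -5, 6 → best response Right.
Agent 2 against (Top, II): payoffs 7, 5 → best response Left.
Agent 2 against (Top, III): payoffs -5, -2 → best response Right.
Agent 2 against (Bottom, I): payoffs 1, 8 → best response Right.
Agent 2 against (Bottom, II): payoffs 2, 4 → best response Right.
Agent 2 against (Bottom, III): payoffs -8, 8 → best response Right.
Agent 3 against (Top, Left): payoffs -1, -8, -6 → best response I.
Agent 3 against (Top, Right): payoffs 5, 1, 8 → best response III.
Agent 3 against (Bottom, Left): payoffs 3, -1, 6 → best response III.
Agent 3 against (Bottom, Right): payoffs 8, 1, 0 → best response I.
Mutual best responses: (Top, Right, III); (Bottom, Right, I).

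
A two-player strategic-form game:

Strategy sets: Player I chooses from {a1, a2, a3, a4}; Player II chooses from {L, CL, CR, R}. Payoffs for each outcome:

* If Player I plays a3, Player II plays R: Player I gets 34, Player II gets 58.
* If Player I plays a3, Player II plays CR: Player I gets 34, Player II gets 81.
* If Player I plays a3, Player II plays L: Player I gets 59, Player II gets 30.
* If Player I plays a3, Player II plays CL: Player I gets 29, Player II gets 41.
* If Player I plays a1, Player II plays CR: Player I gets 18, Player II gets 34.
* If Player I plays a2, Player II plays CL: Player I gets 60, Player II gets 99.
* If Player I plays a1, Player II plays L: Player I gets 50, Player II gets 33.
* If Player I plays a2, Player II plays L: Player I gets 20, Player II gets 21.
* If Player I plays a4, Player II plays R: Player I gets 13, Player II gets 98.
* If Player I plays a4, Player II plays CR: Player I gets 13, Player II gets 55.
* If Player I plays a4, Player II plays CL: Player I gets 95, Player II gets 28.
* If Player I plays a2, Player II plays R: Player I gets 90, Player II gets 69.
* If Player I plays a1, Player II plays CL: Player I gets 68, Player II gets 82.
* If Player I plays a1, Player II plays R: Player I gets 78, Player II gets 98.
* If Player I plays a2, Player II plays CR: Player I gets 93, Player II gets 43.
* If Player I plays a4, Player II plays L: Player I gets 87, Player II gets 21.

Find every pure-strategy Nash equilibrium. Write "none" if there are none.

This game has no pure Nash equilibrium.

Player I against L: payoffs 50, 20, 59, 87 → best response a4.
Player I against CL: payoffs 68, 60, 29, 95 → best response a4.
Player I against CR: payoffs 18, 93, 34, 13 → best response a2.
Player I against R: payoffs 78, 90, 34, 13 → best response a2.
Player II against a1: payoffs 33, 82, 34, 98 → best response R.
Player II against a2: payoffs 21, 99, 43, 69 → best response CL.
Player II against a3: payoffs 30, 41, 81, 58 → best response CR.
Player II against a4: payoffs 21, 28, 55, 98 → best response R.
No profile is a mutual best response for all players.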